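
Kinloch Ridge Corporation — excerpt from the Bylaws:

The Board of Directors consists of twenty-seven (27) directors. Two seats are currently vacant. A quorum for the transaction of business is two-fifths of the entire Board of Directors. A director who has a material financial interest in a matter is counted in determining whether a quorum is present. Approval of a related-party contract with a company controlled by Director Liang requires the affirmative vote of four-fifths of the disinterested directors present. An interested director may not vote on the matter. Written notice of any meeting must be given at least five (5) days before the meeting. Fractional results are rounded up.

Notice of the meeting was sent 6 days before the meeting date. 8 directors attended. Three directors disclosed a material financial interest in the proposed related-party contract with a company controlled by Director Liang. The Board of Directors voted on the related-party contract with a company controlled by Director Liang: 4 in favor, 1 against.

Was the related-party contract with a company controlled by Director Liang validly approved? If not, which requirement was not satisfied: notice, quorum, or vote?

Notice: 6 days given; 5 required (6 ≥ 5). Satisfied.
Quorum: 8 present (interested directors count toward quorum); quorum is 11. Not satisfied.
Vote: the related-party contract with a company controlled by Director Liang requires four-fifths of the disinterested directors present (8 − 3 = 5). 4/5 of 5 = 4, so 4 affirmative votes are needed; 4 voted in favor. Satisfied. (Moot — without a quorum no business can be validly transacted.)

Invalid — quorum requirement not satisfied.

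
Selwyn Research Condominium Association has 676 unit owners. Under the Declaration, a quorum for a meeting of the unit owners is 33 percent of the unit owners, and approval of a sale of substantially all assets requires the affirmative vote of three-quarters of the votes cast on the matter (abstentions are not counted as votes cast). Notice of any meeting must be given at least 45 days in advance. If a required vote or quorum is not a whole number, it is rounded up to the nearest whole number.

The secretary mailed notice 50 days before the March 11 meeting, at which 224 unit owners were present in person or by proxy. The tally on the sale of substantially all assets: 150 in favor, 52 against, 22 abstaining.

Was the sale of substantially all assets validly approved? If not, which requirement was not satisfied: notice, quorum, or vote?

Notice: 50 days given; 45 required. Satisfied.
Quorum: 33% of 676 = 223.08, rounded up to 224; 224 present. Satisfied.
Vote: requires three-fourths of the votes cast (224 − 22 abstaining = 202); 3/4 of 202 = 151.50, rounded up to 152, so 152 needed; 150 in favor. Not satisfied.

Invalid — vote requirement not satisfied.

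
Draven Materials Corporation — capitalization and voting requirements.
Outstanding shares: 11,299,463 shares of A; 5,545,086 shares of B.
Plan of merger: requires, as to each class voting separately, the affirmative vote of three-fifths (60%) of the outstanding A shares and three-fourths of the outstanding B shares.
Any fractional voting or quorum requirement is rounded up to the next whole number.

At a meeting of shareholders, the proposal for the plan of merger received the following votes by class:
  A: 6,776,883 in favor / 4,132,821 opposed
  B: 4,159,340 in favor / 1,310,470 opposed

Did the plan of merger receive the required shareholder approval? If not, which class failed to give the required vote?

Not approved — the A shares did not give the required vote.

A: 3/5 of 11299463 = 6779677.80, rounded up to 6779678; 6,779,678 required, 6,776,883 in favor — not approved.
B: 3/4 of 5545086 = 4158814.50, rounded up to 4158815; 4,158,815 required, 4,159,340 in favor — approved.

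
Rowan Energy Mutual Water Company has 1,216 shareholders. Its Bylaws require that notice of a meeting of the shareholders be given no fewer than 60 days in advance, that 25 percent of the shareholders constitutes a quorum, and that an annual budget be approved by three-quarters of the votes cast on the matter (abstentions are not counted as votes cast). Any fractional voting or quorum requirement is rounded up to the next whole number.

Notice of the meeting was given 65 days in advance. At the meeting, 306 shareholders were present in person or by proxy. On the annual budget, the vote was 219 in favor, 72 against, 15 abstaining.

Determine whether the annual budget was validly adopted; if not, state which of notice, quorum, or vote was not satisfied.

Valid — all requirements satisfied.

Notice: 65 days given; 60 required. Satisfied.
Quorum: 25% of 1,216 = 304; 306 present. Satisfied.
Vote: requires three-fourths of the votes cast (306 − 15 abstaining = 291); 3/4 of 291 = 218.25, rounded up to 219, so 219 needed; 219 in favor. Satisfied.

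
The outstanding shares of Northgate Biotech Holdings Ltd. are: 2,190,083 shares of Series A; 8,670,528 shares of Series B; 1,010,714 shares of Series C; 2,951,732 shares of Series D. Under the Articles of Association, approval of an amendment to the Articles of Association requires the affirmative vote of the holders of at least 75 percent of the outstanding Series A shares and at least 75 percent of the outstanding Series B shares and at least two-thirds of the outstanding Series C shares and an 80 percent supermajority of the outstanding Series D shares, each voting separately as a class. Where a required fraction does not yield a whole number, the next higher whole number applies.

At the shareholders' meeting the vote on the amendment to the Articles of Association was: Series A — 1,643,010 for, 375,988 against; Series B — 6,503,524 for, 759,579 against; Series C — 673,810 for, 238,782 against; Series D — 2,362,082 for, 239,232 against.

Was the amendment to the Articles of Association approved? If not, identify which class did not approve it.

Series A: 3/4 of 2190083 = 1642562.25, rounded up to 1642563; 1,642,563 required, 1,643,010 in favor — approved.
Series B: 3/4 of 8670528 = 6502896; 6,502,896 required, 6,503,524 in favor — approved.
Series C: 2/3 of 1010714 = 673809.33, rounded up to 673810; 673,810 required, 673,810 in favor — approved.
Series D: 4/5 of 2951732 = 2361385.60, rounded up to 2361386; 2,361,386 required, 2,362,082 in favor — approved.

Approved — every class gave the required vote.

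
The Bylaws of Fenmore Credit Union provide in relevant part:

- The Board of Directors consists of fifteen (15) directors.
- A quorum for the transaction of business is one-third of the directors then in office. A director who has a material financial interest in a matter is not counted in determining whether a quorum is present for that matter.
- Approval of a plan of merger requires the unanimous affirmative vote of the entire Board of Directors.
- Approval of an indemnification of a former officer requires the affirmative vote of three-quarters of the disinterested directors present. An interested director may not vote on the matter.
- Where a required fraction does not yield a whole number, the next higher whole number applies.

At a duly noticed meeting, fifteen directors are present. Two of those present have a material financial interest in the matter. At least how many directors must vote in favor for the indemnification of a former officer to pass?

10

The indemnification of a former officer requires three-fourths of the disinterested directors present (15 − 2 = 13).
3/4 of 13 = 9.75, rounded up to 10.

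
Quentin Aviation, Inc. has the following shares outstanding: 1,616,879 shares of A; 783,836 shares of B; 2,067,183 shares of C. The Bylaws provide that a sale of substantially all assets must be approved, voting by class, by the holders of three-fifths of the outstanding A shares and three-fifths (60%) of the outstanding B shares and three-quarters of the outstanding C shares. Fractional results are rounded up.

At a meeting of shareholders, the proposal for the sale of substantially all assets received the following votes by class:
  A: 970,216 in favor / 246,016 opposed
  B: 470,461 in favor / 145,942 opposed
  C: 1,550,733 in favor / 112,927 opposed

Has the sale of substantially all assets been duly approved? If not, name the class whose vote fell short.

Approved — every class gave the required vote.

A: 3/5 of 1616879 = 970127.40, rounded up to 970128; 970,128 required, 970,216 in favor — approved.
B: 3/5 of 783836 = 470301.60, rounded up to 470302; 470,302 required, 470,461 in favor — approved.
C: 3/4 of 2067183 = 1550387.25, rounded up to 1550388; 1,550,388 required, 1,550,733 in favor — approved.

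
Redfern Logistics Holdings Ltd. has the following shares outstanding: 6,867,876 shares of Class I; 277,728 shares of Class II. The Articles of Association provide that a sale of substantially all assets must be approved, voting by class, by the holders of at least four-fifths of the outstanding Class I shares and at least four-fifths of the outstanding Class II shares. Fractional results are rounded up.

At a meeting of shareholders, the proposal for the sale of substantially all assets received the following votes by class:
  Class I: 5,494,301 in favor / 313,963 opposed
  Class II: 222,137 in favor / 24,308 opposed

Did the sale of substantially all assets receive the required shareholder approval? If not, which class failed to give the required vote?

Not approved — the Class II shares did not give the required vote.

Class I: 4/5 of 6867876 = 5494300.80, rounded up to 5494301; 5,494,301 required, 5,494,301 in favor — approved.
Class II: 4/5 of 277728 = 222182.40, rounded up to 222183; 222,183 required, 222,137 in favor — not approved.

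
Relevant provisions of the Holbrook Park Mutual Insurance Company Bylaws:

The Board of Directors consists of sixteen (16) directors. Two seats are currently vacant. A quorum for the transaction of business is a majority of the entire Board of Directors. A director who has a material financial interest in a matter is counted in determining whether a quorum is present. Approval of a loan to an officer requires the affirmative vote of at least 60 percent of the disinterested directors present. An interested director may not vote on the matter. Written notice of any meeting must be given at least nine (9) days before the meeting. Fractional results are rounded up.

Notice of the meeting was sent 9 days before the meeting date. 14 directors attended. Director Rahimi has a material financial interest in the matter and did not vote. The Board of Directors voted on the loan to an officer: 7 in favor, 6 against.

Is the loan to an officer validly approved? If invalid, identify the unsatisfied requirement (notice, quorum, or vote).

Notice: 9 days given; 9 required (9 ≥ 9). Satisfied.
Quorum: 14 present (interested directors count toward quorum); quorum is 9. Satisfied.
Vote: the loan to an officer requires three-fifths of the disinterested directors present (14 − 1 = 13). 3/5 of 13 = 7.80, rounded up to 8, so 8 affirmative votes are needed; 7 voted in favor. Not satisfied.

Invalid — vote requirement not satisfied.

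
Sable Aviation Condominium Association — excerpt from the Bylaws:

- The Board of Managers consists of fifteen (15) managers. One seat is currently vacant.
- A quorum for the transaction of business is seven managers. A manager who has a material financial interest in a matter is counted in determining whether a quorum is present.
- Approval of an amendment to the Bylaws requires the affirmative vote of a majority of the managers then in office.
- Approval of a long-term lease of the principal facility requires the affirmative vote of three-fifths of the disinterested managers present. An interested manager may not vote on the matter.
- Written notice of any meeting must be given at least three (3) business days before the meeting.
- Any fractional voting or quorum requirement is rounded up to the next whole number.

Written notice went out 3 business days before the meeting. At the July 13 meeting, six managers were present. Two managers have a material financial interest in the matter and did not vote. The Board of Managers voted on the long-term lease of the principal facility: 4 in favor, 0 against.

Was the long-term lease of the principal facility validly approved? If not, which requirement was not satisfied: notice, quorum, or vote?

Invalid — quorum requirement not satisfied.

Notice: 3 business days given; 3 required (3 ≥ 3). Satisfied.
Quorum: 6 present (interested managers count toward quorum); quorum is 7. Not satisfied.
Vote: the long-term lease of the principal facility requires three-fifths of the disinterested managers present (6 − 2 = 4). 3/5 of 4 = 2.40, rounded up to 3, so 3 affirmative votes are needed; 4 voted in favor. Satisfied. (Moot — without a quorum no business can be validly transacted.)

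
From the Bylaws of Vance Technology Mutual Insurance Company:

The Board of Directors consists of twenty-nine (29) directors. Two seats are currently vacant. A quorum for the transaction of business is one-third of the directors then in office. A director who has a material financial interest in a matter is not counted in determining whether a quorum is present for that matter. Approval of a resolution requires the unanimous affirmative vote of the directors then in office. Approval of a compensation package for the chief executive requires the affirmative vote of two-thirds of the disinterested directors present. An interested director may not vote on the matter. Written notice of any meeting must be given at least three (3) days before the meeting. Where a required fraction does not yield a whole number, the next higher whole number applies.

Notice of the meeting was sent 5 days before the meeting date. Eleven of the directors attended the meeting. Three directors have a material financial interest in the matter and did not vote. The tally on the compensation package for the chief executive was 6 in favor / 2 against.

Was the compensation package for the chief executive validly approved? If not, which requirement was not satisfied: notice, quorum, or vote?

Invalid — quorum requirement not satisfied.

Notice: 5 days given; 3 required (5 ≥ 3). Satisfied.
Quorum: 11 present, but the 3 interested directors do not count, leaving 8. Quorum is 9. Not satisfied.
Vote: the compensation package for the chief executive requires two-thirds of the disinterested directors present (11 − 3 = 8). 2/3 of 8 = 5.33, rounded up to 6, so 6 affirmative votes are needed; 6 voted in favor. Satisfied. (Moot — without a quorum no business can be validly transacted.)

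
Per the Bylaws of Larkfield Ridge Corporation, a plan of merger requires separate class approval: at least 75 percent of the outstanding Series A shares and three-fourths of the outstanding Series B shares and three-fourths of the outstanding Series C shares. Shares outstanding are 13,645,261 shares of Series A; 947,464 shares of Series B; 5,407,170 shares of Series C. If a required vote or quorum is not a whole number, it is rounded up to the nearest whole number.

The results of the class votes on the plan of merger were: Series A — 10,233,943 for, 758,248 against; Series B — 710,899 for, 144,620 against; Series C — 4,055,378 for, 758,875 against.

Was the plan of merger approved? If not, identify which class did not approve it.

Not approved — the Series A shares did not give the required vote.

Series A: 3/4 of 13645261 = 10233945.75, rounded up to 10233946; 10,233,946 required, 10,233,943 in favor — not approved.
Series B: 3/4 of 947464 = 710598; 710,598 required, 710,899 in favor — approved.
Series C: 3/4 of 5407170 = 4055377.50, rounded up to 4055378; 4,055,378 required, 4,055,378 in favor — approved.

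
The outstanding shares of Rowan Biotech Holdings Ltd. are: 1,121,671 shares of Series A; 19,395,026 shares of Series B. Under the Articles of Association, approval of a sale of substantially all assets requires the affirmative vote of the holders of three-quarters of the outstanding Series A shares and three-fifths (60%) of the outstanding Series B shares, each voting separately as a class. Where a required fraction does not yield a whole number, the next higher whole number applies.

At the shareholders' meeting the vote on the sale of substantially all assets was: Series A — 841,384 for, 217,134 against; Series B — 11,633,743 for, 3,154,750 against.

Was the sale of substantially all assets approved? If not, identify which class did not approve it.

Series A: 3/4 of 1121671 = 841253.25, rounded up to 841254; 841,254 required, 841,384 in favor — approved.
Series B: 3/5 of 19395026 = 11637015.60, rounded up to 11637016; 11,637,016 required, 11,633,743 in favor — not approved.

Not approved — the Series B shares did not give the required vote.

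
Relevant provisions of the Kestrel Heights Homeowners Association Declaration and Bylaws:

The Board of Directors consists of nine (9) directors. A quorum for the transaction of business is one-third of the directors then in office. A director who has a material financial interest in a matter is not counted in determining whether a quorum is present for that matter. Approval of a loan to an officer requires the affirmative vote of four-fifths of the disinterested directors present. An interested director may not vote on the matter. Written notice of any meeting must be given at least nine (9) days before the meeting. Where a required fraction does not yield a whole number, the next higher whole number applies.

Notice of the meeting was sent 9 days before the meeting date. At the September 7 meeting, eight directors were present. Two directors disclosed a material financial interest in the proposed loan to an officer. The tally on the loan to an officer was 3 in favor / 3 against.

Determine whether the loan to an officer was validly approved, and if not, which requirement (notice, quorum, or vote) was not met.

Notice: 9 days given; 9 required (9 ≥ 9). Satisfied.
Quorum: 8 present, but the 2 interested directors do not count, leaving 6. Quorum is 3. Satisfied.
Vote: the loan to an officer requires four-fifths of the disinterested directors present (8 − 2 = 6). 4/5 of 6 = 4.80, rounded up to 5, so 5 affirmative votes are needed; 3 voted in favor. Not satisfied.

Invalid — vote requirement not satisfied.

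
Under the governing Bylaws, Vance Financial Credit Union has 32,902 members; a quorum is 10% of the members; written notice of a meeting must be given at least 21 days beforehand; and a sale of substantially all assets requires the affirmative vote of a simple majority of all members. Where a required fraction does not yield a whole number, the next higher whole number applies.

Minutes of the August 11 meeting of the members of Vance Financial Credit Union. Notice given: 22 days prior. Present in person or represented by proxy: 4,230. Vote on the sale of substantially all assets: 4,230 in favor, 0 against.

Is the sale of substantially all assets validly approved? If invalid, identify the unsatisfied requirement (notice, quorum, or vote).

Invalid — vote requirement not satisfied.

Notice: 22 days given; 21 required. Satisfied.
Quorum: 10% of 32,902 = 3,290.20, rounded up to 3,291; 4,230 present. Satisfied.
Vote: requires a majority of all members (32,902); a majority of 32902 is 16452, so 16,452 needed; 4,230 in favor. Not satisfied.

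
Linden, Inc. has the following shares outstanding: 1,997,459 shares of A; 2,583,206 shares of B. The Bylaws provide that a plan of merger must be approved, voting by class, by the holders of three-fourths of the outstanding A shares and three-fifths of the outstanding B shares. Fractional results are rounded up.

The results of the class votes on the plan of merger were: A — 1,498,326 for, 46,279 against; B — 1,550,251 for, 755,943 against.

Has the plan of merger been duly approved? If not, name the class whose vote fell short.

A: 3/4 of 1997459 = 1498094.25, rounded up to 1498095; 1,498,095 required, 1,498,326 in favor — approved.
B: 3/5 of 2583206 = 1549923.60, rounded up to 1549924; 1,549,924 required, 1,550,251 in favor — approved.

Approved — every class gave the required vote.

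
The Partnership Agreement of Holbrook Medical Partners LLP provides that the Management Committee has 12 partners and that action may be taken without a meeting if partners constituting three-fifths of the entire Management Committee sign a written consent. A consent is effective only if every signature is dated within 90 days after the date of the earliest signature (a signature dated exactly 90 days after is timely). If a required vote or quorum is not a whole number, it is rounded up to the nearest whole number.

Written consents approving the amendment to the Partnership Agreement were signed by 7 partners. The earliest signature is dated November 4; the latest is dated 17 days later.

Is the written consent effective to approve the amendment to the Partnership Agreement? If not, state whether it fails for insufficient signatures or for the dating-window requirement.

Not effective — insufficient signatures.

Signatures required: three-fifths of 12 — 3/5 of 12 = 7.20, rounded up to 8, so 8 needed; 7 signed. Insufficient.
Dating window: the latest signature is 17 days after the earliest; the limit is 90 days. Within the window.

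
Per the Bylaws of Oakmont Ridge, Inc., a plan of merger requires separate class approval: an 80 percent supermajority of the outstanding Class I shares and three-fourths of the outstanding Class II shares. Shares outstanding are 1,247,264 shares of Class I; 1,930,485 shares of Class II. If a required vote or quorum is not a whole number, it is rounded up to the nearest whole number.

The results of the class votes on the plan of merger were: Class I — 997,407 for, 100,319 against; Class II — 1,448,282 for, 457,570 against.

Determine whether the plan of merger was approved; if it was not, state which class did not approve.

Not approved — the Class I shares did not give the required vote.

Class I: 4/5 of 1247264 = 997811.20, rounded up to 997812; 997,812 required, 997,407 in favor — not approved.
Class II: 3/4 of 1930485 = 1447863.75, rounded up to 1447864; 1,447,864 required, 1,448,282 in favor — approved.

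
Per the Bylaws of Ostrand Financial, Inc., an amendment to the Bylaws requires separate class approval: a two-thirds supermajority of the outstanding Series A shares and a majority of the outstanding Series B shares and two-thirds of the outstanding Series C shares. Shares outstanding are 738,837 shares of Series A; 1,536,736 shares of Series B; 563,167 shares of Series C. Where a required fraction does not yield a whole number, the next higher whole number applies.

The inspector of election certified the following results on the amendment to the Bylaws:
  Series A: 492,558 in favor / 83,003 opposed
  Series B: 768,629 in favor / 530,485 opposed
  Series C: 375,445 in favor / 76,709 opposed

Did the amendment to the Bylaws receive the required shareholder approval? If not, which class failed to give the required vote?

Approved — every class gave the required vote.

Series A: 2/3 of 738837 = 492558; 492,558 required, 492,558 in favor — approved.
Series B: a majority of 1536736 is 768369; 768,369 required, 768,629 in favor — approved.
Series C: 2/3 of 563167 = 375444.67, rounded up to 375445; 375,445 required, 375,445 in favor — approved.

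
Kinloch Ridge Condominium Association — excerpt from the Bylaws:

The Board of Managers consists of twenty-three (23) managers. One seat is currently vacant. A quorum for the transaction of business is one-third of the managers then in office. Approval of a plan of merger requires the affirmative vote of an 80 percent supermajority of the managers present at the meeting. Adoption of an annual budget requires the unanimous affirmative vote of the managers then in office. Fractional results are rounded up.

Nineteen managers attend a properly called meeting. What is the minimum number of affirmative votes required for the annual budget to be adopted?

The annual budget requires the unanimous vote of the managers then in office (22).
Unanimous means all 22.
(Only 19 can vote, so the annual budget cannot pass at this meeting, but the required vote is still 22.)

22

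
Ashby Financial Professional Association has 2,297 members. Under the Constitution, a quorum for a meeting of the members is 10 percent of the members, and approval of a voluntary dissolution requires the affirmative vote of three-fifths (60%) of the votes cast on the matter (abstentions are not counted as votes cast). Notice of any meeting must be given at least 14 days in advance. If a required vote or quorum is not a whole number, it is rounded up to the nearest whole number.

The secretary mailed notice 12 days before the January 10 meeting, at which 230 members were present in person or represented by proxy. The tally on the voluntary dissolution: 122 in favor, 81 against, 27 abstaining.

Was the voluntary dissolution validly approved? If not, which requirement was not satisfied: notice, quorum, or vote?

Notice: 12 days given; 14 required. Not satisfied.
Quorum: 10% of 2,297 = 229.70, rounded up to 230; 230 present. Satisfied.
Vote: requires three-fifths of the votes cast (230 − 27 abstaining = 203); 3/5 of 203 = 121.80, rounded up to 122, so 122 needed; 122 in favor. Satisfied.

Invalid — notice requirement not satisfied.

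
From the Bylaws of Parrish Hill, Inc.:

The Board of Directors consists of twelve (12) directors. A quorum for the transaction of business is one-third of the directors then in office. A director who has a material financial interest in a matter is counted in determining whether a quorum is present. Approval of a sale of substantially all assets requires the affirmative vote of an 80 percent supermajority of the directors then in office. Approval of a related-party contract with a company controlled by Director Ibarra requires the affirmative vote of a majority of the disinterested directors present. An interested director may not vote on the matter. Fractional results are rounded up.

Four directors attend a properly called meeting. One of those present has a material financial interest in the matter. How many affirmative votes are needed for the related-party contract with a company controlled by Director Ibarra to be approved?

The related-party contract with a company controlled by Director Ibarra requires a majority of the disinterested directors present (4 − 1 = 3).
A majority of 3 is 2.

2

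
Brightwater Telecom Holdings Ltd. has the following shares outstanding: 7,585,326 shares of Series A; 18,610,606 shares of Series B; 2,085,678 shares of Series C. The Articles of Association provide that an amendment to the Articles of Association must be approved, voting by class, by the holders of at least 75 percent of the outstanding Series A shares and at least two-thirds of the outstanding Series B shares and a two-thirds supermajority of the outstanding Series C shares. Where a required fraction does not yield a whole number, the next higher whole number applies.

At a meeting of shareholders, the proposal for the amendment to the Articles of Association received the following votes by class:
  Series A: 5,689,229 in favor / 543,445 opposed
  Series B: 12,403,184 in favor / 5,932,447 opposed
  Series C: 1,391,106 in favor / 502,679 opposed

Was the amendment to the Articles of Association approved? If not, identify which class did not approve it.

Series A: 3/4 of 7585326 = 5688994.50, rounded up to 5688995; 5,688,995 required, 5,689,229 in favor — approved.
Series B: 2/3 of 18610606 = 12407070.67, rounded up to 12407071; 12,407,071 required, 12,403,184 in favor — not approved.
Series C: 2/3 of 2085678 = 1390452; 1,390,452 required, 1,391,106 in favor — approved.

Not approved — the Series B shares did not give the required vote.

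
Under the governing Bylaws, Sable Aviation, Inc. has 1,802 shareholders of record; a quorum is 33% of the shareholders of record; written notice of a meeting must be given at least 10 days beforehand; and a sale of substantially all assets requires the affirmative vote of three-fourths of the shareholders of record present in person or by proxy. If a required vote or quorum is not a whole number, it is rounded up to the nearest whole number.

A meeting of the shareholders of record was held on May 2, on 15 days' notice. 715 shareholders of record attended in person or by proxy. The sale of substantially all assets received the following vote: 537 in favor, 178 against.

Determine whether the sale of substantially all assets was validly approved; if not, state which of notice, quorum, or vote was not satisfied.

Notice: 15 days given; 10 required. Satisfied.
Quorum: 33% of 1,802 = 594.66, rounded up to 595; 715 present. Satisfied.
Vote: requires three-fourths of those present (715); 3/4 of 715 = 536.25, rounded up to 537, so 537 needed; 537 in favor. Satisfied.

Valid — all requirements satisfied.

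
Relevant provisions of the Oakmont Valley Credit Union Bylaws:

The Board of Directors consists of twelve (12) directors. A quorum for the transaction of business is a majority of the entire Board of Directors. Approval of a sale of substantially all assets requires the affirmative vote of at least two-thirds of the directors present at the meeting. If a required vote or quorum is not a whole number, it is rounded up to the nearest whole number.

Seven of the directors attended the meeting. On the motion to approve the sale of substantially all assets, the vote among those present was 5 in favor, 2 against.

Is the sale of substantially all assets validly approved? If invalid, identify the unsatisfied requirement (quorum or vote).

Quorum: 7 present; quorum is 7. Satisfied.
Vote: the sale of substantially all assets requires two-thirds of the directors present (7). 2/3 of 7 = 4.67, rounded up to 5, so 5 affirmative votes are needed; 5 voted in favor. Satisfied.

Valid — all requirements satisfied.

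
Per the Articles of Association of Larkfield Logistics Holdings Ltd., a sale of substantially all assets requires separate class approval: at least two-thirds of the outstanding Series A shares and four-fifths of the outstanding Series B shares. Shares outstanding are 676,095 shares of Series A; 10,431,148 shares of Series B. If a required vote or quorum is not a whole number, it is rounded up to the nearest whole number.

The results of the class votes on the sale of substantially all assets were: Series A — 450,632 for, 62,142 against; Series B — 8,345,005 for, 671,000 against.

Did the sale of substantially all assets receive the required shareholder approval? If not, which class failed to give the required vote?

Not approved — the Series A shares did not give the required vote.

Series A: 2/3 of 676095 = 450730; 450,730 required, 450,632 in favor — not approved.
Series B: 4/5 of 10431148 = 8344918.40, rounded up to 8344919; 8,344,919 required, 8,345,005 in favor — approved.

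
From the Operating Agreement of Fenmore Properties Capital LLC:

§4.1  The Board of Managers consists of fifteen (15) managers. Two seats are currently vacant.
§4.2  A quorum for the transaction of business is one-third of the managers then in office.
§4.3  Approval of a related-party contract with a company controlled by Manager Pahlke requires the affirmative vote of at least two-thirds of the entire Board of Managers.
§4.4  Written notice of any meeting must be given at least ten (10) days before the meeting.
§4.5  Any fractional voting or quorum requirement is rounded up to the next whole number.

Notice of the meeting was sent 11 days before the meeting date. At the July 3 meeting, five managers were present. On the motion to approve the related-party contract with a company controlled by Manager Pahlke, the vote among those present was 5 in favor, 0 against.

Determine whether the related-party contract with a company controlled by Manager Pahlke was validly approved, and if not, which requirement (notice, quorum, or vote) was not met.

Notice: 11 days given; 10 required (11 ≥ 10). Satisfied.
Quorum: 5 present; quorum is 5. Satisfied.
Vote: the related-party contract with a company controlled by Manager Pahlke requires two-thirds of the entire Board of Managers (15). 2/3 of 15 = 10, so 10 affirmative votes are needed; 5 voted in favor. Not satisfied.

Invalid — vote requirement not satisfied.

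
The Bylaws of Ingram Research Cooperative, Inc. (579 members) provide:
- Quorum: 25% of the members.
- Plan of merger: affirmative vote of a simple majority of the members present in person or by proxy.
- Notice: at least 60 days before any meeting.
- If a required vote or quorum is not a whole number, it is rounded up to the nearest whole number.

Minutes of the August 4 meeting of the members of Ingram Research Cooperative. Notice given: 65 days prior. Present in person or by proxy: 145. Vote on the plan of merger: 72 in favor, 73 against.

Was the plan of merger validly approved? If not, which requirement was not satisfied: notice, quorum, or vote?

Notice: 65 days given; 60 required. Satisfied.
Quorum: 25% of 579 = 144.75, rounded up to 145; 145 present. Satisfied.
Vote: requires a majority of those present (145); a majority of 145 is 73, so 73 needed; 72 in favor. Not satisfied.

Invalid — vote requirement not satisfied.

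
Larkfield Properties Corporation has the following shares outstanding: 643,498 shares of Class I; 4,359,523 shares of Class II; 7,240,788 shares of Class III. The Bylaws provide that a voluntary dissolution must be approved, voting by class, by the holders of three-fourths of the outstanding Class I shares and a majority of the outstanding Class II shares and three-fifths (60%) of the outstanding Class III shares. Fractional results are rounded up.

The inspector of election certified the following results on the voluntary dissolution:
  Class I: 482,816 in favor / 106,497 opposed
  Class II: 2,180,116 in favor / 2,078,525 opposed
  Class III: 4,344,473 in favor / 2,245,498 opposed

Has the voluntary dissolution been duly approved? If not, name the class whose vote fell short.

Class I: 3/4 of 643498 = 482623.50, rounded up to 482624; 482,624 required, 482,816 in favor — approved.
Class II: a majority of 4359523 is 2179762; 2,179,762 required, 2,180,116 in favor — approved.
Class III: 3/5 of 7240788 = 4344472.80, rounded up to 4344473; 4,344,473 required, 4,344,473 in favor — approved.

Approved — every class gave the required vote.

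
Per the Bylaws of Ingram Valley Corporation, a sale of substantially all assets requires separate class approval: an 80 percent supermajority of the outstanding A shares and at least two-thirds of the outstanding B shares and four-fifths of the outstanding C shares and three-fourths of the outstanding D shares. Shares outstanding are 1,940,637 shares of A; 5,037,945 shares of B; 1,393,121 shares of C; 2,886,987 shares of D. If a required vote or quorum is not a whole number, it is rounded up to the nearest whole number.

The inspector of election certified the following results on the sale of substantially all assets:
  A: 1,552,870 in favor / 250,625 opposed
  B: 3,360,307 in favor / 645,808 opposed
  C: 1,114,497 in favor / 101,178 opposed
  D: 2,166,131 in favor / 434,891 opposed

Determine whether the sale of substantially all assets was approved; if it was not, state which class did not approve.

Approved — every class gave the required vote.

A: 4/5 of 1940637 = 1552509.60, rounded up to 1552510; 1,552,510 required, 1,552,870 in favor — approved.
B: 2/3 of 5037945 = 3358630; 3,358,630 required, 3,360,307 in favor — approved.
C: 4/5 of 1393121 = 1114496.80, rounded up to 1114497; 1,114,497 required, 1,114,497 in favor — approved.
D: 3/4 of 2886987 = 2165240.25, rounded up to 2165241; 2,165,241 required, 2,166,131 in favor — approved.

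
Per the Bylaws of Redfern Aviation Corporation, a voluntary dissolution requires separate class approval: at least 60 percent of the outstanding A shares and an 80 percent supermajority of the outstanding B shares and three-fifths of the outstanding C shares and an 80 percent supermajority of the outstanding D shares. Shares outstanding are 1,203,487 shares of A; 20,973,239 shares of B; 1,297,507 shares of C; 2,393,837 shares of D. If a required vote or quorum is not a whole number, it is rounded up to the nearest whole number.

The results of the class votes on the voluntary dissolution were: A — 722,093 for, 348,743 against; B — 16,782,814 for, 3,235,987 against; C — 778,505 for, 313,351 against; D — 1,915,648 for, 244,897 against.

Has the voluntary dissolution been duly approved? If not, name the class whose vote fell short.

Approved — every class gave the required vote.

A: 3/5 of 1203487 = 722092.20, rounded up to 722093; 722,093 required, 722,093 in favor — approved.
B: 4/5 of 20973239 = 16778591.20, rounded up to 16778592; 16,778,592 required, 16,782,814 in favor — approved.
C: 3/5 of 1297507 = 778504.20, rounded up to 778505; 778,505 required, 778,505 in favor — approved.
D: 4/5 of 2393837 = 1915069.60, rounded up to 1915070; 1,915,070 required, 1,915,648 in favor — approved.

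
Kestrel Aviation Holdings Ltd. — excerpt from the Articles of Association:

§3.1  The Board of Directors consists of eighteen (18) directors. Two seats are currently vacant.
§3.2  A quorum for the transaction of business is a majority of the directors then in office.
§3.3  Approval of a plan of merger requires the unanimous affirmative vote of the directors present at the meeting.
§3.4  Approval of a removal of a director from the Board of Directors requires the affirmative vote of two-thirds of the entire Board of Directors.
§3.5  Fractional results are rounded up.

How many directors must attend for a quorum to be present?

A majority of 16 is 9.

9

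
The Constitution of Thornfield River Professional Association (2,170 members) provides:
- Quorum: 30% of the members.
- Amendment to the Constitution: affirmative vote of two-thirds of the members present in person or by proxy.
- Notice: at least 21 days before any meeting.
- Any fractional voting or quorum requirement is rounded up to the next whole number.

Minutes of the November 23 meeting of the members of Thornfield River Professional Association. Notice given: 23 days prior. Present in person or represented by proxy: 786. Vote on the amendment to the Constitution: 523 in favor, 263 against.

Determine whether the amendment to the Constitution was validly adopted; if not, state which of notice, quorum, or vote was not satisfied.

Notice: 23 days given; 21 required. Satisfied.
Quorum: 30% of 2,170 = 651; 786 present. Satisfied.
Vote: requires two-thirds of those present (786); 2/3 of 786 = 524, so 524 needed; 523 in favor. Not satisfied.

Invalid — vote requirement not satisfied.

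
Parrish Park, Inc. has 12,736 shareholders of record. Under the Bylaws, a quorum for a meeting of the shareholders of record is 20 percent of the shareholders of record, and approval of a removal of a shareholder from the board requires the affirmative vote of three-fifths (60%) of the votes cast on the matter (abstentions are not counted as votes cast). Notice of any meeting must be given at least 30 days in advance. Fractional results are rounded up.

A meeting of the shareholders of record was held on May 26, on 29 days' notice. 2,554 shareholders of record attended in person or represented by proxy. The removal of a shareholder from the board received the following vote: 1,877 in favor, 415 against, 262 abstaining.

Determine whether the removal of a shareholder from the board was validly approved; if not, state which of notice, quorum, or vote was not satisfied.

Notice: 29 days given; 30 required. Not satisfied.
Quorum: 20% of 12,736 = 2,547.20, rounded up to 2,548; 2,554 present. Satisfied.
Vote: requires three-fifths of the votes cast (2,554 − 262 abstaining = 2,292); 3/5 of 2292 = 1375.20, rounded up to 1376, so 1,376 needed; 1,877 in favor. Satisfied.

Invalid — notice requirement not satisfied.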